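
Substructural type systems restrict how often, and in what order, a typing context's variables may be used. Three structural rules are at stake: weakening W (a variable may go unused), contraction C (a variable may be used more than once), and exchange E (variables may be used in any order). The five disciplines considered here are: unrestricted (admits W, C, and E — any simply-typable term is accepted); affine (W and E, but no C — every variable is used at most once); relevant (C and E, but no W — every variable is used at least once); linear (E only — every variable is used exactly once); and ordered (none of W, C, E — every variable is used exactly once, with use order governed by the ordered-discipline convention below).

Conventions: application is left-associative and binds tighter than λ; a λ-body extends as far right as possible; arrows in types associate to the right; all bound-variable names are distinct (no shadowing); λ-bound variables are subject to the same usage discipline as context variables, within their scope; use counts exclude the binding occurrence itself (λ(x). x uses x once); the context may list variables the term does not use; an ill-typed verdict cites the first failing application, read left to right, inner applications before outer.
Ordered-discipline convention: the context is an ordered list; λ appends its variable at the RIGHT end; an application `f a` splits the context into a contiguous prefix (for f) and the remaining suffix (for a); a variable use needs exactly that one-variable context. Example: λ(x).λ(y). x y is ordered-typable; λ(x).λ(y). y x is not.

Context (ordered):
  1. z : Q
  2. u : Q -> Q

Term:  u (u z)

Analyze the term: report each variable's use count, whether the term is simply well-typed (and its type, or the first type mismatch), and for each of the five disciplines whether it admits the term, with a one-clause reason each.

variable uses: z ×1; u ×2
use order (left to right): u, u, z
typing: ✓ — Q
ordered: ✗, needs contraction — u ×2
linear: ✗, needs contraction — u ×2
affine: ✗, needs contraction — u ×2
relevant: ✓, at least one use each (z, u)
unrestricted: ✓, well-typed at Q; no restrictions here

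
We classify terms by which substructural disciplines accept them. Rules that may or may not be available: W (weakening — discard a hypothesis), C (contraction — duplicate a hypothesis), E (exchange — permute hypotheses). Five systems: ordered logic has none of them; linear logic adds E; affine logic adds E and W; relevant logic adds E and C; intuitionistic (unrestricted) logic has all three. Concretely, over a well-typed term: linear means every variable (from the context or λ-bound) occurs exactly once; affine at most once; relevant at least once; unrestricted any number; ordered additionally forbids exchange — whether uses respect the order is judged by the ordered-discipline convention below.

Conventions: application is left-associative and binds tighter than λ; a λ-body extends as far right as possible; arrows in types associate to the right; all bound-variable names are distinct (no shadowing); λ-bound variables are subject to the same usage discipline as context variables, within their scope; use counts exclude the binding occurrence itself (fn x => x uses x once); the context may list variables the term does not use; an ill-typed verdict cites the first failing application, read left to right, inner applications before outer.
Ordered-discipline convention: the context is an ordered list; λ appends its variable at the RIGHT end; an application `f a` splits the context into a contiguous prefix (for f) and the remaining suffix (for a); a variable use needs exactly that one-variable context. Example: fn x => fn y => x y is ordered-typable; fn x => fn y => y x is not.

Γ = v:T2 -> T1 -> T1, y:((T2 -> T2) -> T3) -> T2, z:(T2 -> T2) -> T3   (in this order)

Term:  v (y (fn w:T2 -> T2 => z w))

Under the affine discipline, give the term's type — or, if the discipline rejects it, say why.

term : T1 -> T1
variable uses: v: 1, y: 1, z: 1, w [bound]: 1
left-to-right use order: v, y, z, w
typing: ✓ — T1 -> T1
all disciplines: ordered ✓, linear ✓, affine ✓, relevant ✓, unrestricted ✓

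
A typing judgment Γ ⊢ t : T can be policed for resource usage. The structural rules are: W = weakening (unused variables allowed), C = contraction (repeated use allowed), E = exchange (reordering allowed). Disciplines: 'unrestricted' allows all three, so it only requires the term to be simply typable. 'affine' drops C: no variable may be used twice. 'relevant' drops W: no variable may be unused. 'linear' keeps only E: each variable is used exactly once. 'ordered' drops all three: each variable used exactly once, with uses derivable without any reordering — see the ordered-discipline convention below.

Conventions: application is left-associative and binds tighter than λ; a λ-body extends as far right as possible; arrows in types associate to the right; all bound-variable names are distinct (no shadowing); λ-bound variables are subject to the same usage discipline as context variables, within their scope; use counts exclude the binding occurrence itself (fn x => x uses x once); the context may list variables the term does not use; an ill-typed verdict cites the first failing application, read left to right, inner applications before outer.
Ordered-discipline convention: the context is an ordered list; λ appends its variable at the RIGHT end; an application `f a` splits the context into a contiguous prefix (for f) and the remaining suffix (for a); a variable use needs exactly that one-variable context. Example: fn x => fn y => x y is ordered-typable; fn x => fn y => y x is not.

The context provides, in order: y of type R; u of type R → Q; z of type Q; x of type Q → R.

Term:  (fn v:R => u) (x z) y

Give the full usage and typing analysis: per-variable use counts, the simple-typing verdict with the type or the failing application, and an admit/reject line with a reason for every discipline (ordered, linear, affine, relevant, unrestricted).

usage: y: 1, u: 1, z: 1, x: 1, v (bound): 0
use order (left to right): u, x, z, y
typing: well-typed at Q
ordered: ✗ — v never used (weakening)
linear: ✗ — v never used (weakening)
affine: ✓ — none of y, u, z, x, v used more than once
relevant: ✗ — v never used (weakening)
unrestricted: ✓ — simply typable at Q; W, C, E all held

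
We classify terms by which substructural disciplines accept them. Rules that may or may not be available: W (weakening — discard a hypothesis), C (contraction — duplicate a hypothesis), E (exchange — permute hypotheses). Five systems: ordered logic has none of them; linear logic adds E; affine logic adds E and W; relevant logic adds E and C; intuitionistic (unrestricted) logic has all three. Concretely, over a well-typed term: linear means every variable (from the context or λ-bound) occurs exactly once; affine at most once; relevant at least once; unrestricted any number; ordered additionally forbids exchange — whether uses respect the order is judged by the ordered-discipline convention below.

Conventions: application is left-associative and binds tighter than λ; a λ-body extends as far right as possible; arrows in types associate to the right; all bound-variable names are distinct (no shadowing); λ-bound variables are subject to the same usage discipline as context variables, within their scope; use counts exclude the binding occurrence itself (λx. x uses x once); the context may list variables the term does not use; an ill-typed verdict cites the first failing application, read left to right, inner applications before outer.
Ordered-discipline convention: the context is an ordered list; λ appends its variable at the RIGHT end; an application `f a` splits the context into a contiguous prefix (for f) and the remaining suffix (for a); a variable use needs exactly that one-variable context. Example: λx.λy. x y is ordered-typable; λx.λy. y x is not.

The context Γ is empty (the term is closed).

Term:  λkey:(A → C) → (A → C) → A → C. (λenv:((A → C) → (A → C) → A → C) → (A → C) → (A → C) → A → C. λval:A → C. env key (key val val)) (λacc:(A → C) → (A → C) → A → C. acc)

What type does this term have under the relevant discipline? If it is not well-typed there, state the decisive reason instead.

term : ((A → C) → (A → C) → A → C) → (A → C) → (A → C) → A → C
use counts: key (bound) ×2, env (bound) ×1, val (bound) ×2, acc (bound) ×1
use order (left to right): env, key, key, val, val, acc
typing: the term checks, with type ((A → C) → (A → C) → A → C) → (A → C) → (A → C) → A → C
per-discipline verdicts: ordered ✗, linear ✗, affine ✗, relevant ✓, unrestricted ✓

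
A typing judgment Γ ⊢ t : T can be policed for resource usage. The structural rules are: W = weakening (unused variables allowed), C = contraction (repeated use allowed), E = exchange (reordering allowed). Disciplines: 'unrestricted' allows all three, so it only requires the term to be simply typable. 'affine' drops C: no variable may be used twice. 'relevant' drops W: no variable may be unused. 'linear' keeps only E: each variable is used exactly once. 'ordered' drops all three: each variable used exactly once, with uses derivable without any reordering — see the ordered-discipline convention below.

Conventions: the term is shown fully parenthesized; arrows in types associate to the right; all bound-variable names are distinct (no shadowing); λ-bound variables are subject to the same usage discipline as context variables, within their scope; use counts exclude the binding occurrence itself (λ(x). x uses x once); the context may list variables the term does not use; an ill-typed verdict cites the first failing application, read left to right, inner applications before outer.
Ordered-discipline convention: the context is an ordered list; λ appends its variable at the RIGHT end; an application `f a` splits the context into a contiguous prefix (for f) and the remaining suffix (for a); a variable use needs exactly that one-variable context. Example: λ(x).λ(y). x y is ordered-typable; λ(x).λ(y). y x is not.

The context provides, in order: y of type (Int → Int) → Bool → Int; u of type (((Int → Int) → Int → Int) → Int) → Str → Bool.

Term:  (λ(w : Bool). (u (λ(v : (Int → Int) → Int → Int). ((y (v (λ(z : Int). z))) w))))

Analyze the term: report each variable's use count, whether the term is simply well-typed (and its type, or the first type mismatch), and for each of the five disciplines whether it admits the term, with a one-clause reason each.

use counts: y ×1; u ×1; w (bound) ×1; v (bound) ×1; z (bound) ×1
left-to-right use order: u, y, v, z, w
typing: well-typed — term : Bool → Str → Bool
ordered: ✗, no contiguous prefix/suffix split fits u, y, v, z, w
linear: ✓, exactly-once usage across y, u, w, v, z
affine: ✓, at most one use each (y, u, w, v, z)
relevant: ✓, at least one use each (y, u, w, v, z)
unrestricted: ✓, type-checks (Bool → Str → Bool) and nothing is barred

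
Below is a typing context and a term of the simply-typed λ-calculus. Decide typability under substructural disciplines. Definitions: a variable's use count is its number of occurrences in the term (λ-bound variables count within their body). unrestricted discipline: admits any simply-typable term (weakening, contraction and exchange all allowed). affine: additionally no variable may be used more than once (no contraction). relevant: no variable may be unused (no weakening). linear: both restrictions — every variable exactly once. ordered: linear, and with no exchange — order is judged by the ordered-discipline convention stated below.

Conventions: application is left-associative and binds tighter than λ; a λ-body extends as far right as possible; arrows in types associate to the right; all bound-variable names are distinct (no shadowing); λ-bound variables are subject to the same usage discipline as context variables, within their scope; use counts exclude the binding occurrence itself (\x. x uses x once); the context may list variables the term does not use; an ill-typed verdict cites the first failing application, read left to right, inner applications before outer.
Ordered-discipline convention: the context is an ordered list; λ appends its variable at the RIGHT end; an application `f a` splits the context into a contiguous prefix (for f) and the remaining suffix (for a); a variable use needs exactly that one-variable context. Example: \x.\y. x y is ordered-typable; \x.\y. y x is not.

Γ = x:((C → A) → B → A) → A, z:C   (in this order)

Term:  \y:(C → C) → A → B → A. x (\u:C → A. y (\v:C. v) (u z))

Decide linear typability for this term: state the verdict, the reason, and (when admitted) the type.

yes — each of x, z, y, u, v used exactly once; term : ((C → C) → A → B → A) → A
counts: x: 1×; z: 1×; y (λ-bound): 1×; u (λ-bound): 1×; v (λ-bound): 1×
left-to-right use order: x, y, v, u, z
typing: well-typed — term : ((C → C) → A → B → A) → A
across the five disciplines: ordered ✗; linear ✓; affine ✓; relevant ✓; unrestricted ✓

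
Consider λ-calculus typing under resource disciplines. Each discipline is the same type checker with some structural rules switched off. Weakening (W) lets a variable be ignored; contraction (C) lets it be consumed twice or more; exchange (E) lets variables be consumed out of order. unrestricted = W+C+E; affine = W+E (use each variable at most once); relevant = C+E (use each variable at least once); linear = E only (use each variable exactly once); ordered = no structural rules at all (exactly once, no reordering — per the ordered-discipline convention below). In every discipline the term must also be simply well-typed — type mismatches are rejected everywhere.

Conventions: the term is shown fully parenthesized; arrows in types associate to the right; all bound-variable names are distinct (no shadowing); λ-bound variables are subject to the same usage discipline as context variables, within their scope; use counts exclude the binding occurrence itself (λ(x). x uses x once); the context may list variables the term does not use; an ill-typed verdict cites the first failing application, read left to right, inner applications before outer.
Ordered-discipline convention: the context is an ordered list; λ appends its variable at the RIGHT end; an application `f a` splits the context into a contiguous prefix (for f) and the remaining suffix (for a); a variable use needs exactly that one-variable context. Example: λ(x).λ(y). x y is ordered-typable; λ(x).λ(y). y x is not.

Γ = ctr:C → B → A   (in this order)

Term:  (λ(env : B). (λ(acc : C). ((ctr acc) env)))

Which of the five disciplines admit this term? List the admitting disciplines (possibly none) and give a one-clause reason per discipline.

accepted by: linear, affine, relevant, unrestricted
variable uses: ctr=1, env (bound)=1, acc (bound)=1
uses in reading order: ctr, acc, env
typing: well-typed — term : B → C → A
ordered: ✗ — use order ctr, acc, env needs exchange
linear: ✓ — exactly-once usage across ctr, env, acc
affine: ✓ — no duplicate uses among ctr, env, acc
relevant: ✓ — none of ctr, env, acc goes unused
unrestricted: ✓ — typability at B → C → A is all that's needed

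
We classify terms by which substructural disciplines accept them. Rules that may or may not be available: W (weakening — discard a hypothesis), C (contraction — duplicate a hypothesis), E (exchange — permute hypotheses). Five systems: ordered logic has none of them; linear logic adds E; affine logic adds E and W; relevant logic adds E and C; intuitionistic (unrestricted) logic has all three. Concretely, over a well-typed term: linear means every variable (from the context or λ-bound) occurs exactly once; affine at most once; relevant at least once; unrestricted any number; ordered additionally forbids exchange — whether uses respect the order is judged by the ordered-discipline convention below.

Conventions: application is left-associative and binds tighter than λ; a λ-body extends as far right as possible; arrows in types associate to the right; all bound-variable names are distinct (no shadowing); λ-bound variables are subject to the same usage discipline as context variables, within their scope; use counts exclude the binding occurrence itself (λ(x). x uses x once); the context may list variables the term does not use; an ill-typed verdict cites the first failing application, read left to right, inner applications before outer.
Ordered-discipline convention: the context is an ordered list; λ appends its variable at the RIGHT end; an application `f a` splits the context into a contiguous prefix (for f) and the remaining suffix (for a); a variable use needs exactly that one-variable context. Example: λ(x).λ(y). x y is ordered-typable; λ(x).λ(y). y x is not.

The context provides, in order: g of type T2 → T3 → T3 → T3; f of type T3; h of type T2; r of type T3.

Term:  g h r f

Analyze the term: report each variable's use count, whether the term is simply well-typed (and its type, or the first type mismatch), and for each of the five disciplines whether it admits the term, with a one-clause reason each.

counts: g ×1, f ×1, h ×1, r ×1
use order (left to right): g, h, r, f
typing: ✓ — T3
ordered: ✗ — use order g, h, r, f needs exchange
linear: ✓ — each of g, f, h, r used exactly once
affine: ✓ — none of g, f, h, r used more than once
relevant: ✓ — every one of g, f, h, r appears
unrestricted: ✓ — typability at T3 is all that's needed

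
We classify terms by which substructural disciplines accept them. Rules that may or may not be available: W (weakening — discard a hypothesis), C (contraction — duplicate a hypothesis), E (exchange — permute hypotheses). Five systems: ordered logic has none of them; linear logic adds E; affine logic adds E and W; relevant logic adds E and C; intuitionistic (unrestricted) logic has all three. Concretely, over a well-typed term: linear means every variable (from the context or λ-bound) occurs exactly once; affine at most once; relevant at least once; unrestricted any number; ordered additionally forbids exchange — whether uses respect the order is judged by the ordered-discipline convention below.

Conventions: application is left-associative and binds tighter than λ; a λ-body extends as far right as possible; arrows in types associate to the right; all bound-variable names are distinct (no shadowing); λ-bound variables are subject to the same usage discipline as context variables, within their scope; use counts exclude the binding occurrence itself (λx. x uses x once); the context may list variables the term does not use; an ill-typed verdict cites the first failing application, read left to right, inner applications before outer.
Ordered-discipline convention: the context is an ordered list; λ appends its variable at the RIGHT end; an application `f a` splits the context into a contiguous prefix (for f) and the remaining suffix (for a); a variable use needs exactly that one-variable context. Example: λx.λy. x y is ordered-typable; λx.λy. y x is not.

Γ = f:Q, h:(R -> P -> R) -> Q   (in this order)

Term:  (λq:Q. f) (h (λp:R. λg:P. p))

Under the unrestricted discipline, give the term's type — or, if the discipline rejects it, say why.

term : Q
counts: f: 1; h: 1; q [bound]: 0; p [bound]: 1; g [bound]: 0
uses in reading order: f, h, p
typing: ✓ — Q
all disciplines: ordered ✗ · linear ✗ · affine ✓ · relevant ✗ · unrestricted ✓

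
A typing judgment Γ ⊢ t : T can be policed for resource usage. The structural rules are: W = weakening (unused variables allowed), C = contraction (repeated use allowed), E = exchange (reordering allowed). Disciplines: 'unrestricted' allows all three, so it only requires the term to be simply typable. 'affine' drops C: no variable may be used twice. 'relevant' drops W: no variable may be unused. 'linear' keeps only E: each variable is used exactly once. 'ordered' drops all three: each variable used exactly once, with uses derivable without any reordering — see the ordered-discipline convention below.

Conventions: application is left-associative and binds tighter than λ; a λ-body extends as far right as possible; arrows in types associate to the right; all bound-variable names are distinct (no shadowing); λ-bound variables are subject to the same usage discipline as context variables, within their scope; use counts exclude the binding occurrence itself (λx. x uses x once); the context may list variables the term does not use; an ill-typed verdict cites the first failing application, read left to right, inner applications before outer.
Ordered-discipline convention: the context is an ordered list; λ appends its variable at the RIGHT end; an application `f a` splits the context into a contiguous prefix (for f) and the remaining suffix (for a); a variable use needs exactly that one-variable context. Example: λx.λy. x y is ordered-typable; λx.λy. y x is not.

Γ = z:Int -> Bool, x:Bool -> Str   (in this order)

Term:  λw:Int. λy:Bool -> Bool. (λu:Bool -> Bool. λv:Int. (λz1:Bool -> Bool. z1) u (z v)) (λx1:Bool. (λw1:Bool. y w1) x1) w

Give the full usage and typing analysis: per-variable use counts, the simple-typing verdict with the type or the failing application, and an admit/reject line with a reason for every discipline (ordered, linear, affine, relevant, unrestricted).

variable uses: z: 1; x: 0; w (λ-bound): 1; y (λ-bound): 1; u (λ-bound): 1; v (λ-bound): 1; z1 (λ-bound): 1; x1 (λ-bound): 1; w1 (λ-bound): 1
left-to-right use order: z1, u, z, v, y, w1, x1, w
typing: ✓ — Int -> (Bool -> Bool) -> Bool
ordered: ✗, unused: x — weakening required
linear: ✗, unused: x — weakening required
affine: ✓, at most one use each (z, x, w, y, u, v, z1, x1, w1)
relevant: ✗, unused: x — weakening required
unrestricted: ✓, typability at Int -> (Bool -> Bool) -> Bool is all that's needed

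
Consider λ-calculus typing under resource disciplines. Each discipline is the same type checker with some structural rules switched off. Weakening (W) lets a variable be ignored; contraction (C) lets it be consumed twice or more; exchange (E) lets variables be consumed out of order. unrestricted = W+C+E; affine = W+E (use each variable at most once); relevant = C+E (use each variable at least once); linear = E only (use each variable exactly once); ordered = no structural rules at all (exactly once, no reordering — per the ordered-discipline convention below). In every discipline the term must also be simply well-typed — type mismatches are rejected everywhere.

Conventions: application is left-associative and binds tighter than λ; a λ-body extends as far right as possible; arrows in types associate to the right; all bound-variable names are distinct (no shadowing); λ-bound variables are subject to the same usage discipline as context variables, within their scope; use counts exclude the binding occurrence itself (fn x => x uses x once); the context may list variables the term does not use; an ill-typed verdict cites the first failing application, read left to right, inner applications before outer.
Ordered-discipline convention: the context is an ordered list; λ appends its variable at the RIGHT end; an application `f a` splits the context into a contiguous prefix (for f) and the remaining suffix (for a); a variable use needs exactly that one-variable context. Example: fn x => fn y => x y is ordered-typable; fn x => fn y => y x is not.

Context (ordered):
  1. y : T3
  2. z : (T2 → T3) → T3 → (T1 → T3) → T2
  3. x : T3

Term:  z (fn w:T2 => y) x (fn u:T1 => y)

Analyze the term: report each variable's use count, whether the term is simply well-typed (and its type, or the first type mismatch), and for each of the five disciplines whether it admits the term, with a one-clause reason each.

counts: y ×2, z ×1, x ×1, w [bound] ×0, u [bound] ×0
uses in reading order: z, y, x, y
typing: well-typed at T2
ordered ✗ (needs contraction — y ×2; unused: w, u — weakening required)
linear ✗ (needs contraction — y ×2; unused: w, u — weakening required)
affine ✗ (needs contraction — y ×2)
relevant ✗ (unused: w, u — weakening required)
unrestricted ✓ (simply typable at T2; W, C, E all held)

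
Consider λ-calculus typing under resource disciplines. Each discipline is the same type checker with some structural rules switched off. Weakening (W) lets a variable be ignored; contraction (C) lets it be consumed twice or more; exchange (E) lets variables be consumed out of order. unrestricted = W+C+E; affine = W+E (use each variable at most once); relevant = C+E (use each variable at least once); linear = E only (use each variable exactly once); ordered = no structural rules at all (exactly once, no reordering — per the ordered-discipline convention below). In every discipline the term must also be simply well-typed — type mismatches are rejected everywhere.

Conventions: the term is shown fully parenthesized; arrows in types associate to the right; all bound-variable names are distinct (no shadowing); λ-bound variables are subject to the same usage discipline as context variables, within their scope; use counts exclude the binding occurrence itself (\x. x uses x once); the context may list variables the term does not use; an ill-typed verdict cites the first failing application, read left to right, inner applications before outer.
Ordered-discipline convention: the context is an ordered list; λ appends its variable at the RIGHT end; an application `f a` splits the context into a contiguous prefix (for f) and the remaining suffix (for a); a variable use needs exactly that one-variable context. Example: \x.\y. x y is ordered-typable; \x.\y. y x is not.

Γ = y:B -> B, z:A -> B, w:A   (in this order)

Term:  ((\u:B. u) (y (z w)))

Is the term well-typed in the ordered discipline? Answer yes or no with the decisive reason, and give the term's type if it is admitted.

yes — y, z, w, u once each; derivable with no W/C/E; term : B
counts: y=1; z=1; w=1; u (bound)=1
left-to-right use order: u, y, z, w
typing: well-typed — term : B
summary: ordered ✓ · linear ✓ · affine ✓ · relevant ✓ · unrestricted ✓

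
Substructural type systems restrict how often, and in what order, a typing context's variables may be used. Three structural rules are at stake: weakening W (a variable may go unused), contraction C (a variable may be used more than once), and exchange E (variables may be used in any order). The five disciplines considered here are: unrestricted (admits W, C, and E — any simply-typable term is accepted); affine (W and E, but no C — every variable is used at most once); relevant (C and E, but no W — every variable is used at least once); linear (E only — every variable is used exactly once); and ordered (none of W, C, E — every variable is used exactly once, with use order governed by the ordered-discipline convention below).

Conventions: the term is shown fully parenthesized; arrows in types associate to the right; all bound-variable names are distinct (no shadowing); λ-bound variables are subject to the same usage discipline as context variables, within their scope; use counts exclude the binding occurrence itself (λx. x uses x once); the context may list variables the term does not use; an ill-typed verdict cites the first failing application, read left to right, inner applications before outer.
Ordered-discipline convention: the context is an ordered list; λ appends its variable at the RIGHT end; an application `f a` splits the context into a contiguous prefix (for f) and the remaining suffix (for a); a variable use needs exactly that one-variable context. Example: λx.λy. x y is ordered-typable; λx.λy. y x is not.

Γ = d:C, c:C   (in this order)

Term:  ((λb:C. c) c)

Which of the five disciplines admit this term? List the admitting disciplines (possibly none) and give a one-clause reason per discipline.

accepted by: unrestricted
use counts: d=0, c=2, b [bound]=0
left-to-right use order: c, c
typing: ✓ — C
ordered ✗ (repeated use of c ×2; unused: d, b — weakening required)
linear ✗ (repeated use of c ×2; unused: d, b — weakening required)
affine ✗ (repeated use of c ×2)
relevant ✗ (unused: d, b — weakening required)
unrestricted ✓ (type-checks (C) and nothing is barred)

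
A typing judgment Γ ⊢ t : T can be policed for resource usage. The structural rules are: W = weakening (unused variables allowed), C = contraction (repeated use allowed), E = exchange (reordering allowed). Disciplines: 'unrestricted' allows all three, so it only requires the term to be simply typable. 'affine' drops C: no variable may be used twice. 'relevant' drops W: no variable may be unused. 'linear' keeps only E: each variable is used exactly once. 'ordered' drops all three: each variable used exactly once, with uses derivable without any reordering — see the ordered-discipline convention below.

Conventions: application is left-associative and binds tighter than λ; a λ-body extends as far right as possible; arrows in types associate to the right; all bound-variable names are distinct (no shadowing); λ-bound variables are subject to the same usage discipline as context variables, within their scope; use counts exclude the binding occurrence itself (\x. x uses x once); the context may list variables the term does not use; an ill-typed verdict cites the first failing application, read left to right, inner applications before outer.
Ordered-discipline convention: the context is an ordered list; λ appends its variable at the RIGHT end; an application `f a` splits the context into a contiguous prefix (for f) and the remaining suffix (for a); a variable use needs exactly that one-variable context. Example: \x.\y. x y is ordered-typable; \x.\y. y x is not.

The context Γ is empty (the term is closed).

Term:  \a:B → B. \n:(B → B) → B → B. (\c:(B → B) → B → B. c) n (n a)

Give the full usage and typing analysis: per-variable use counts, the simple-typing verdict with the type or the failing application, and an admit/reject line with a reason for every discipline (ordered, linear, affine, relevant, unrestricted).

usage: a [bound]: 1×; n [bound]: 2×; c [bound]: 1×
uses in reading order: c, n, n, a
typing: well-typed at (B → B) → ((B → B) → B → B) → B → B
ordered ✗ (needs contraction — n ×2)
linear ✗ (needs contraction — n ×2)
affine ✗ (needs contraction — n ×2)
relevant ✓ (a, n, c: all used, weakening unneeded)
unrestricted ✓ (simply typable at (B → B) → ((B → B) → B → B) → B → B; W, C, E all held)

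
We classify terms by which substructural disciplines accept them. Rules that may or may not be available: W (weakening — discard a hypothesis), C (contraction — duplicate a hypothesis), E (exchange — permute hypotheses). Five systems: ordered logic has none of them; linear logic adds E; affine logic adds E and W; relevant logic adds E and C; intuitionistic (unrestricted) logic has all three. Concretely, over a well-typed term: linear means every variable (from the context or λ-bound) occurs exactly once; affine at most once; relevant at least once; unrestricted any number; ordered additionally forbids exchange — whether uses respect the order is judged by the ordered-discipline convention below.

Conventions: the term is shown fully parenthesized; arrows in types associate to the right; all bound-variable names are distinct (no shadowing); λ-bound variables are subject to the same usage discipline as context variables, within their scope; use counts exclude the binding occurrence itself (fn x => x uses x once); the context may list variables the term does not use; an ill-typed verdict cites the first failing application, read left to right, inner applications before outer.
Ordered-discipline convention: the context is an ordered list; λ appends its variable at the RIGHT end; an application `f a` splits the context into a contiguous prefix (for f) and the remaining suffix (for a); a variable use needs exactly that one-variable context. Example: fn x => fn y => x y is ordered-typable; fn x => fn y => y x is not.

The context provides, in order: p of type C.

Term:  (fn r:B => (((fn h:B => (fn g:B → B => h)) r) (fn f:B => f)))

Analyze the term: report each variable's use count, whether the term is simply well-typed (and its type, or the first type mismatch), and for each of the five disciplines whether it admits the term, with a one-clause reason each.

counts: p ×0; r (bound) ×1; h (bound) ×1; g (bound) ×0; f (bound) ×1
order of uses: h, r, f
typing: ✓ — B → B
ordered: ✗ — p, g never used (weakening)
linear: ✗ — p, g never used (weakening)
affine: ✓ — p, r, h, g, f: no repeats, contraction unneeded
relevant: ✗ — p, g never used (weakening)
unrestricted: ✓ — type-checks (B → B) and nothing is barred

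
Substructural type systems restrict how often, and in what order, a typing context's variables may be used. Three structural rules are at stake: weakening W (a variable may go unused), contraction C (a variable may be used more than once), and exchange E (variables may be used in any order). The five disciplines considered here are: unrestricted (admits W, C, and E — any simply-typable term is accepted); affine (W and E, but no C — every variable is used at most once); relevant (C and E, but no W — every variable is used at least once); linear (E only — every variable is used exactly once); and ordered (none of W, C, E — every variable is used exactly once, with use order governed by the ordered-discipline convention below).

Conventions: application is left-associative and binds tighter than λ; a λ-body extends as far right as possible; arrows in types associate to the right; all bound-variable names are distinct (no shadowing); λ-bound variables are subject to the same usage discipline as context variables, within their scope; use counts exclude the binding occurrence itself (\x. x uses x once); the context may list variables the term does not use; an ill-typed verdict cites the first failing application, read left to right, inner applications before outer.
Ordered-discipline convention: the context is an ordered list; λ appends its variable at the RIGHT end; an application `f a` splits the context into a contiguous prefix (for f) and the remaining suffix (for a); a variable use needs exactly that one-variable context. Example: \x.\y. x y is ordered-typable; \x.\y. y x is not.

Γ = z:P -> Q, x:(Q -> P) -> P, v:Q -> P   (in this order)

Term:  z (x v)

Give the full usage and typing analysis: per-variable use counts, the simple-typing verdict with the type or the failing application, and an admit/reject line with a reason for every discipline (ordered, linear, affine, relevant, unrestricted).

usage: z=1; x=1; v=1
left-to-right use order: z, x, v
typing: ✓ — Q
ordered: ✓ — z, x, v: once each, no exchange needed
linear: ✓ — each of z, x, v used exactly once
affine: ✓ — none of z, x, v used more than once
relevant: ✓ — none of z, x, v goes unused
unrestricted: ✓ — well-typed at Q; no restrictions here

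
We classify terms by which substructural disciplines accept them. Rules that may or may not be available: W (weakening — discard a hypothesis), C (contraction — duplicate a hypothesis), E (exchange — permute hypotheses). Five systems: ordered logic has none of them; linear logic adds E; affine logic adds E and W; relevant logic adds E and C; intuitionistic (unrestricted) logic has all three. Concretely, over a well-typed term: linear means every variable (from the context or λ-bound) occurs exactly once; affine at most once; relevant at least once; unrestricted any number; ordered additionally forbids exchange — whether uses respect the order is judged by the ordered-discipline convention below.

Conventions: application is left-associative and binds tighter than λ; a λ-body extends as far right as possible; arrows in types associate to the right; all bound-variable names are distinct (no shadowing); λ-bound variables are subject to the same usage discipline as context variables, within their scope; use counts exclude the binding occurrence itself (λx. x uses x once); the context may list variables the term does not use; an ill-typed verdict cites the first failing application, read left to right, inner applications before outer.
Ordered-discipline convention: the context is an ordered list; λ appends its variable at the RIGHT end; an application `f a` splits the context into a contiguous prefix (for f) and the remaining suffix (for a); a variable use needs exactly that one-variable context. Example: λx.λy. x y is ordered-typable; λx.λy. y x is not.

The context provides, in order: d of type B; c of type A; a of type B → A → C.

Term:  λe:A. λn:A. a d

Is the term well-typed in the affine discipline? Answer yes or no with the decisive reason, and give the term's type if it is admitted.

yes — no duplicate uses among d, c, a, e, n; term : A → A → A → C
counts: d: 1; c: 0; a: 1; e (bound): 0; n (bound): 0
use order (left to right): a, d
typing: the term checks, with type A → A → A → C
per-discipline verdicts: ordered ✗; linear ✗; affine ✓; relevant ✗; unrestricted ✓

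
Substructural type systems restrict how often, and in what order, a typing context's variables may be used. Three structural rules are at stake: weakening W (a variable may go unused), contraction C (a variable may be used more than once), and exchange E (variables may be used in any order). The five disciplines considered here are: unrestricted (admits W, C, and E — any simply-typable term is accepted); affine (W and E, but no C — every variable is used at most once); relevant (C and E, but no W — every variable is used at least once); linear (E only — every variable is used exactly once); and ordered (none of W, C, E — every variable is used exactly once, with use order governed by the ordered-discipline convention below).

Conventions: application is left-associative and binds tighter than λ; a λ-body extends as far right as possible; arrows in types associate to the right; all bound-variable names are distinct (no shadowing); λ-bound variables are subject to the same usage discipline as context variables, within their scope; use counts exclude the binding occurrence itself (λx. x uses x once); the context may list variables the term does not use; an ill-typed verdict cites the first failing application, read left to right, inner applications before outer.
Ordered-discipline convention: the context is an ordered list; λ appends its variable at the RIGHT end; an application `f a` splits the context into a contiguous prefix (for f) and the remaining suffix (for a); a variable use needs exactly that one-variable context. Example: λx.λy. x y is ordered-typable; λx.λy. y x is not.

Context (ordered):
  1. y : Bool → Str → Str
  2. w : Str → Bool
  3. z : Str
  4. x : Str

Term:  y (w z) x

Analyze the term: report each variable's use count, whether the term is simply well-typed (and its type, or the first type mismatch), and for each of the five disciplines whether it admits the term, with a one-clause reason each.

use counts: y: 1; w: 1; z: 1; x: 1
uses in reading order: y, w, z, x
typing: ✓ — Str
ordered ✓ (one use each (y, w, z, x); ordered split holds)
linear ✓ (exactly-once usage across y, w, z, x)
affine ✓ (no duplicate uses among y, w, z, x)
relevant ✓ (y, w, z, x: all used, weakening unneeded)
unrestricted ✓ (simply typable at Str; W, C, E all held)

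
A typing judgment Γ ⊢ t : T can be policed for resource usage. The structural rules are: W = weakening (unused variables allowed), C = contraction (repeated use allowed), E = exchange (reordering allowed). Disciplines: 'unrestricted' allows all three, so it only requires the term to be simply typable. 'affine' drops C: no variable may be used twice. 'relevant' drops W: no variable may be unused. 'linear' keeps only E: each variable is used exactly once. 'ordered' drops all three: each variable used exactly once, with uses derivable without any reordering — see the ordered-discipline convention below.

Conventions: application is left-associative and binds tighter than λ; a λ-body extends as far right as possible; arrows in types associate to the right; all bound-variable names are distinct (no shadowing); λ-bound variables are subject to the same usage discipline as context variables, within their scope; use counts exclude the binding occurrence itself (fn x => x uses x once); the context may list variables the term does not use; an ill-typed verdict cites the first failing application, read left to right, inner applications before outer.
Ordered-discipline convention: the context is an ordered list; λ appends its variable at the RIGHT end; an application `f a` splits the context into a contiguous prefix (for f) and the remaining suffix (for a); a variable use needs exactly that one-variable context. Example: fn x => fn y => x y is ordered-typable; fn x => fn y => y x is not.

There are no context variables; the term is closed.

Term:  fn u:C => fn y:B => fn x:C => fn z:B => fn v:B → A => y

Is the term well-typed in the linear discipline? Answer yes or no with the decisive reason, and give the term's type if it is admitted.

no — u, x, z, v never used (weakening)
counts: u (bound)=0, y (bound)=1, x (bound)=0, z (bound)=0, v (bound)=0
left-to-right use order: y
typing: the term checks, with type C → B → C → B → (B → A) → B
per-discipline verdicts: ordered ✗, linear ✗, affine ✓, relevant ✗, unrestricted ✓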